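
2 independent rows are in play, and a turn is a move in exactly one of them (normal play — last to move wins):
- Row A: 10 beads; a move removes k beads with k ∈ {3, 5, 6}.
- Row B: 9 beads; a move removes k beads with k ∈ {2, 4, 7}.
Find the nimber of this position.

0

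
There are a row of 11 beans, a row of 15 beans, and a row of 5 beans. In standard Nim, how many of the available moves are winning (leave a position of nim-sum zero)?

3

Bitwise XOR of the heap sizes:
  1011  (11)
  1111  (15)
  0101  (5)
  ----
  0001  (1)
The overall nim-sum is X = 1. A row of size p has a winning move iff p XOR X < p (reduce it to p XOR X).
  11: 11 XOR 1 = 10 < 11 — winning move (to 10).
  15: 15 XOR 1 = 14 < 15 — winning move (to 14).
  5: 5 XOR 1 = 4 < 5 — winning move (to 4).
That gives 3 winning moves.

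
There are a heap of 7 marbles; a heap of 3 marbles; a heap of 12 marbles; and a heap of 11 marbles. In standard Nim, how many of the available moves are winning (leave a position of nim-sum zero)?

3

In binary:
  0111  (7)
  0011  (3)
  1100  (12)
  1011  (11)
  ----
  0011  (3)
The overall nim-sum is X = 3. A heap of size p has a winning move iff p XOR X < p (reduce it to p XOR X).
  7: 7 XOR 3 = 4 < 7 — winning move (to 4).
  3: 3 XOR 3 = 0 < 3 — winning move (to 0).
  12: 12 XOR 3 = 15 ≥ 12 — no move.
  11: 11 XOR 3 = 8 < 11 — winning move (to 8).
That gives 3 winning moves.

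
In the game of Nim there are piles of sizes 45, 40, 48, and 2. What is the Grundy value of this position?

55

Compute the nim-sum pairwise:
45 XOR 40 = 5
5 XOR 48 = 53
53 XOR 2 = 55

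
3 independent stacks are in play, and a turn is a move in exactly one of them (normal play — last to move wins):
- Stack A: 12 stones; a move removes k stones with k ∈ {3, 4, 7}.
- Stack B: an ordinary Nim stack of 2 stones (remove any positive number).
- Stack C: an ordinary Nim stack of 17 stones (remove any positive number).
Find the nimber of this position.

19

For stack A, compute g(0), g(1), … with moves {3, 4, 7}:
g(0) = mex{} = 0
g(1) = mex{} = 0
g(2) = mex{} = 0
g(3) = mex{0} = 1
g(4) = mex{0} = 1
g(5) = mex{0} = 1
g(6) = mex{0,1} = 2
g(7) = mex{0,1} = 2
g(8) = mex{0,1} = 2
g(9) = mex{0,1,2} = 3
g(10) = mex{1,2} = 0
g(11) = mex{1,2} = 0
g(12) = mex{1,2,3} = 0
So g(12) = 0.
Stack B is a plain Nim stack of size 2, so its Grundy value is 2.
Stack C is a plain Nim stack of size 17, so its Grundy value is 17.
The value of a disjunctive sum is the nim-sum of the parts.
Combined value = 0 XOR 2 XOR 17 = 19.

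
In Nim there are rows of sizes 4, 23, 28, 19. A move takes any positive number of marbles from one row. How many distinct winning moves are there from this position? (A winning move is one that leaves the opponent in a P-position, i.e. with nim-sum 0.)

3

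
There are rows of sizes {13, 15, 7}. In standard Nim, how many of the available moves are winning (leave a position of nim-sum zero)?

Write each in binary and XOR column by column:
  1101  (13)
  1111  (15)
  0111  (7)
  ----
  0101  (5)
The overall nim-sum is X = 5. A row of size p has a winning move iff p XOR X < p (reduce it to p XOR X).
  13: 13 XOR 5 = 8 < 13 — winning move (to 8).
  15: 15 XOR 5 = 10 < 15 — winning move (to 10).
  7: 7 XOR 5 = 2 < 7 — winning move (to 2).
That gives 3 winning moves.

3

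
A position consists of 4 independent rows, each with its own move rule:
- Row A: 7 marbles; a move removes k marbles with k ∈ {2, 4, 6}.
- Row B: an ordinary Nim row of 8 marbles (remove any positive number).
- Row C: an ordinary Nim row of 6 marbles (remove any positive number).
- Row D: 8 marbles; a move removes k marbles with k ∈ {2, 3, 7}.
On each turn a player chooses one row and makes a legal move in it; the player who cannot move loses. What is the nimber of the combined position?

12

For row A, compute g(0), g(1), … with moves {2, 4, 6}:
g(0) = mex{} = 0
g(1) = mex{} = 0
g(2) = mex{0} = 1
g(3) = mex{0} = 1
g(4) = mex{0,1} = 2
g(5) = mex{0,1} = 2
g(6) = mex{0,1,2} = 3
g(7) = mex{0,1,2} = 3
So g(7) = 3.
Row B is a plain Nim row of size 8, so its Grundy value is 8.
Row C is a plain Nim row of size 6, so its Grundy value is 6.
For row D, compute g(0), g(1), … with moves {2, 3, 7}:
g(0) = mex{} = 0
g(1) = mex{} = 0
g(2) = mex{0} = 1
g(3) = mex{0} = 1
g(4) = mex{0,1} = 2
g(5) = mex{1} = 0
g(6) = mex{1,2} = 0
g(7) = mex{0,2} = 1
g(8) = mex{0} = 1
So g(8) = 1.
By the Sprague-Grundy theorem, the Grundy value of a sum of independent games is the XOR of the component values.
Combined value = 3 XOR 8 XOR 6 XOR 1 = 12.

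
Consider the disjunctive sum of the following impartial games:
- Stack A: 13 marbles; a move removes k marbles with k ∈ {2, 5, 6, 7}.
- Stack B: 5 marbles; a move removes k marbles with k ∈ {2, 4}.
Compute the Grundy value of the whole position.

For stack A, compute g(0), g(1), … with moves {2, 5, 6, 7}:
g(0) = mex{} = 0
g(1) = mex{} = 0
g(2) = mex{0} = 1
g(3) = mex{0} = 1
g(4) = mex{1} = 0
g(5) = mex{0,1} = 2
g(6) = mex{0} = 1
g(7) = mex{0,1,2} = 3
g(8) = mex{0,1} = 2
g(9) = mex{0,1,3} = 2
g(10) = mex{0,1,2} = 3
g(11) = mex{0,1,2} = 3
g(12) = mex{1,2,3} = 0
g(13) = mex{1,2,3} = 0
So g(13) = 0.
For stack B, compute g(0), g(1), … with moves {2, 4}:
k:     0  1  2  3  4  5
g(k):  0  0  1  1  2  2
So g(5) = 2.
By the Sprague-Grundy theorem, the Grundy value of a sum of independent games is the XOR of the component values.
Combined value = 0 XOR 2 = 2.

2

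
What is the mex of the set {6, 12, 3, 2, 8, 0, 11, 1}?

The values 0, 1, 2, 3 are all present; 4 is the first non-negative integer missing from the set.

4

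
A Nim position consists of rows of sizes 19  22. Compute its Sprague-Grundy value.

5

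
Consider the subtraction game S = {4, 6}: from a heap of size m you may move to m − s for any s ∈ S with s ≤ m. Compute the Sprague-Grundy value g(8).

2

Build the Grundy sequence with g(k) = mex{g(k−s) : s ∈ {4, 6}, s ≤ k}:
k:     0  1  2  3  4  5  6  7  8
g(k):  0  0  0  0  1  1  1  1  2
So g(8) = 2.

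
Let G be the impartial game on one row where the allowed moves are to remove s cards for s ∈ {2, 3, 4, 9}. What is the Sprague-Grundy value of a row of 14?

1

Build the Grundy sequence with g(k) = mex{g(k−s) : s ∈ {2, 3, 4, 9}, s ≤ k}:
g(0) = mex{} = 0
g(1) = mex{} = 0
g(2) = mex{0} = 1
g(3) = mex{0} = 1
g(4) = mex{0,1} = 2
g(5) = mex{0,1} = 2
g(6) = mex{1,2} = 0
g(7) = mex{1,2} = 0
g(8) = mex{0,2} = 1
g(9) = mex{0,2} = 1
g(10) = mex{0,1} = 2
g(11) = mex{0,1} = 2
g(12) = mex{1,2} = 0
g(13) = mex{1,2} = 0
g(14) = mex{0,2} = 1
So g(14) = 1.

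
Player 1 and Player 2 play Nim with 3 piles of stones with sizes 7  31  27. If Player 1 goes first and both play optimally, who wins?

Player 1 wins

Compute the nim-sum pairwise:
7 ⊕ 31 = 24
24 ⊕ 27 = 3
The nim-sum is 3 ≠ 0, so this is an N-position: the player to move can win; Player 1 has a winning move.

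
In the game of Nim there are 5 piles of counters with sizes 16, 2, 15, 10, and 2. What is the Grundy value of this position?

In binary:
  10000  (16)
  00010  (2)
  01111  (15)
  01010  (10)
  00010  (2)
  -----
  10101  (21)

21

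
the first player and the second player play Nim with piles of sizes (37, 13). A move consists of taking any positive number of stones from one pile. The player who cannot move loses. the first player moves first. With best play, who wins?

the first player wins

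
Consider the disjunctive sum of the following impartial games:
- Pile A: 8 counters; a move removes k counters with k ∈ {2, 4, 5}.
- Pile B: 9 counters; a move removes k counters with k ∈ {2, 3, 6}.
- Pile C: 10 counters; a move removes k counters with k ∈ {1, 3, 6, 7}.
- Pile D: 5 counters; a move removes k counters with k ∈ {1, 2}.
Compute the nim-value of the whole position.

For pile A, compute g(0), g(1), … with moves {2, 4, 5}:
g(0) = mex{} = 0
g(1) = mex{} = 0
g(2) = mex{0} = 1
g(3) = mex{0} = 1
g(4) = mex{0,1} = 2
g(5) = mex{0,1} = 2
g(6) = mex{0,1,2} = 3
g(7) = mex{1,2} = 0
g(8) = mex{1,2,3} = 0
So g(8) = 0.
For pile B, compute g(0), g(1), … with moves {2, 3, 6}:
k:     0  1  2  3  4  5  6  7  8  9
g(k):  0  0  1  1  2  0  3  1  2  0
So g(9) = 0.
For pile C, compute g(0), g(1), … with moves {1, 3, 6, 7}:
k:     0  1  2  3  4  5  6  7  8  9 10
g(k):  0  1  0  1  0  1  2  3  2  3  2
So g(10) = 2.
Build the Grundy sequence for pile D with g(k) = mex{g(k−s) : s ∈ {1, 2}, s ≤ k}:
k:     0  1  2  3  4  5
g(k):  0  1  2  0  1  2
So g(5) = 2.
The value of a disjunctive sum is the nim-sum of the parts.
Combined value = 0 XOR 0 XOR 2 XOR 2 = 0.

0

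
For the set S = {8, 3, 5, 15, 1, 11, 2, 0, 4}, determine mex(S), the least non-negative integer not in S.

The values 0, 1, 2, 3, 4, 5 are all present; 6 is the first non-negative integer missing from the set.

6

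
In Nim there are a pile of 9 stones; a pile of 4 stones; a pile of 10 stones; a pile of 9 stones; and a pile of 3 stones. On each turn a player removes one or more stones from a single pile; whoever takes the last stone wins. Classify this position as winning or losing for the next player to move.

Write each in binary and XOR column by column:
  1001  (9)
  0100  (4)
  1010  (10)
  1001  (9)
  0011  (3)
  ----
  1101  (13)
The nim-sum is 13 ≠ 0, so this is an N-position: the player to move can win.

Winning position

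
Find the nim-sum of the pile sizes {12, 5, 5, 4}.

8

Bitwise XOR of the heap sizes:
  1100  (12)
  0101  (5)
  0101  (5)
  0100  (4)
  ----
  1000  (8)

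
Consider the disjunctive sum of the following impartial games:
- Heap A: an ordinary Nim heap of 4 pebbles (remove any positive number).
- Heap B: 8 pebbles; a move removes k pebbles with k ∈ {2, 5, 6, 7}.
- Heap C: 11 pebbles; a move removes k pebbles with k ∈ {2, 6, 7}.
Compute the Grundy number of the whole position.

Heap A is a plain Nim heap of size 4, so its Grundy value is 4.
Build the Grundy sequence for heap B with g(k) = mex{g(k−s) : s ∈ {2, 5, 6, 7}, s ≤ k}:
k:     0  1  2  3  4  5  6  7  8
g(k):  0  0  1  1  0  2  1  3  2
So g(8) = 2.
Grundy values for heap C (subtraction set {2, 6, 7}):
k:     0  1  2  3  4  5  6  7  8  9 10 11
g(k):  0  0  1  1  0  0  1  1  2  0  3  1
So g(11) = 1.
The value of a disjunctive sum is the nim-sum of the parts.
Combined value = 4 ⊕ 2 ⊕ 1 = 7.

7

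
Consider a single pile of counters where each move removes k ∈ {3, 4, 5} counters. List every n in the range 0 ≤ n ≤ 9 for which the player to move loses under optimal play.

0, 1, 2, 8, 9

Build the Grundy sequence with g(k) = mex{g(k−s) : s ∈ {3, 4, 5}, s ≤ k}:
k:     0  1  2  3  4  5  6  7  8  9
g(k):  0  0  0  1  1  1  2  2  0  0
The P-positions (g = 0) in 0..9 are 0, 1, 2, 8, 9.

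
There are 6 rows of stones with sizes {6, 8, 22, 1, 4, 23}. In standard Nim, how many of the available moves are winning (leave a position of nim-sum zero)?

1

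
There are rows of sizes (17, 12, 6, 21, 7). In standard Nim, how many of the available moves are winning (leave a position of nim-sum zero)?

In binary:
  10001  (17)
  01100  (12)
  00110  (6)
  10101  (21)
  00111  (7)
  -----
  01001  (9)
The overall nim-sum is X = 9. A row of size p has a winning move iff p XOR X < p (reduce it to p XOR X).
  17: 17 XOR 9 = 24 ≥ 17 — no move.
  12: 12 XOR 9 = 5 < 12 — winning move (to 5).
  6: 6 XOR 9 = 15 ≥ 6 — no move.
  21: 21 XOR 9 = 28 ≥ 21 — no move.
  7: 7 XOR 9 = 14 ≥ 7 — no move.
That gives 1 winning move.

1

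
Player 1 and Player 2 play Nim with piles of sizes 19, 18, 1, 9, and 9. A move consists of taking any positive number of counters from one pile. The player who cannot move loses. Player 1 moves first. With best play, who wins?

Player 2 wins

Nim-sum: 19 ^ 18 ^ 1 ^ 9 ^ 9 = 0.
The nim-sum is 0, so this is a P-position: the player to move is in a losing position under optimal play; Player 1 is about to move from it and so loses — Player 2 wins.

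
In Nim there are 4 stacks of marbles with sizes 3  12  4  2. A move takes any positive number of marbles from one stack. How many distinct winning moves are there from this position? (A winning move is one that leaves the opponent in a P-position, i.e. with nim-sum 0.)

Nim-sum: 3 XOR 12 XOR 4 XOR 2 = 9.
The overall nim-sum is X = 9. A stack of size p has a winning move iff p XOR X < p (reduce it to p XOR X).
  3: 3 XOR 9 = 10 ≥ 3 — no move.
  12: 12 XOR 9 = 5 < 12 — winning move (to 5).
  4: 4 XOR 9 = 13 ≥ 4 — no move.
  2: 2 XOR 9 = 11 ≥ 2 — no move.
That gives 1 winning move.

1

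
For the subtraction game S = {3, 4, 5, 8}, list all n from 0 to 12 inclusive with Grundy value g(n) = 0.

0, 1, 2, 11, 12

Build the Grundy sequence with g(k) = mex{g(k−s) : s ∈ {3, 4, 5, 8}, s ≤ k}:
k:     0  1  2  3  4  5  6  7  8  9 10 11 12
g(k):  0  0  0  1  1  1  2  2  2  3  3  0  0
The P-positions (g = 0) in 0..12 are 0, 1, 2, 11, 12.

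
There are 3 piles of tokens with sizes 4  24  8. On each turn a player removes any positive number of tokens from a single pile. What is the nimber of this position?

Compute the nim-sum pairwise:
4 XOR 24 = 28
28 XOR 8 = 20

20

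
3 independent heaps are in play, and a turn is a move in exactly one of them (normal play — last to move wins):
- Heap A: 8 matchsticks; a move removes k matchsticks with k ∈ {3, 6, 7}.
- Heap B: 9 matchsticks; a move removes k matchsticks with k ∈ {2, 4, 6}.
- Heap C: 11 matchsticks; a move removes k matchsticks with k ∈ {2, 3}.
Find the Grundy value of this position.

2

Grundy values for heap A (subtraction set {3, 6, 7}):
g(0) = mex{} = 0
g(1) = mex{} = 0
g(2) = mex{} = 0
g(3) = mex{0} = 1
g(4) = mex{0} = 1
g(5) = mex{0} = 1
g(6) = mex{0,1} = 2
g(7) = mex{0,1} = 2
g(8) = mex{0,1} = 2
So g(8) = 2.
Grundy values for heap B (subtraction set {2, 4, 6}):
k:     0  1  2  3  4  5  6  7  8  9
g(k):  0  0  1  1  2  2  3  3  0  0
So g(9) = 0.
Grundy values for heap C (subtraction set {2, 3}):
k:     0  1  2  3  4  5  6  7  8  9 10 11
g(k):  0  0  1  1  2  0  0  1  1  2  0  0
So g(11) = 0.
By the Sprague-Grundy theorem, the Grundy value of a sum of independent games is the XOR of the component values.
Combined value = 2 XOR 0 XOR 0 = 2.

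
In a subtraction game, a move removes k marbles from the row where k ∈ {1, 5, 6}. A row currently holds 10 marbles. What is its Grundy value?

Compute g(0), g(1), … for moves {1, 5, 6}:
k:     0  1  2  3  4  5  6  7  8  9 10
g(k):  0  1  0  1  0  1  2  3  2  3  2
So g(10) = 2.

2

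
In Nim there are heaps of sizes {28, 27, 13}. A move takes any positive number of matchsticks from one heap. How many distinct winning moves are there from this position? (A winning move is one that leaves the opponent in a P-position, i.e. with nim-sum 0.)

3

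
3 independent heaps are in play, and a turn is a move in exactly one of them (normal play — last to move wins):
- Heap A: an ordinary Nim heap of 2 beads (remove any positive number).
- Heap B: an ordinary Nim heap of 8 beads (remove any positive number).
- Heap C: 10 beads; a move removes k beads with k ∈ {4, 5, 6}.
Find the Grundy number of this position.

Heap A is a plain Nim heap of size 2, so its Grundy value is 2.
Heap B is a plain Nim heap of size 8, so its Grundy value is 8.
For heap C, compute g(0), g(1), … with moves {4, 5, 6}:
g(0) = mex{} = 0
g(1) = mex{} = 0
g(2) = mex{} = 0
g(3) = mex{} = 0
g(4) = mex{0} = 1
g(5) = mex{0} = 1
g(6) = mex{0} = 1
g(7) = mex{0} = 1
g(8) = mex{0,1} = 2
g(9) = mex{0,1} = 2
g(10) = mex{1} = 0
So g(10) = 0.
By the Sprague-Grundy theorem, the Grundy value of a sum of independent games is the XOR of the component values.
Combined value = 2 ⊕ 8 ⊕ 0 = 10.

10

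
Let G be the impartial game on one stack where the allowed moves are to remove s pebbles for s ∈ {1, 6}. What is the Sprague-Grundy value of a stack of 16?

Build the Grundy sequence with g(k) = mex{g(k−s) : s ∈ {1, 6}, s ≤ k}:
k:     0  1  2  3  4  5  6  7  8  9 10 11 12 13 14 15 16
g(k):  0  1  0  1  0  1  2  0  1  0  1  0  1  2  0  1  0
So g(16) = 0.

0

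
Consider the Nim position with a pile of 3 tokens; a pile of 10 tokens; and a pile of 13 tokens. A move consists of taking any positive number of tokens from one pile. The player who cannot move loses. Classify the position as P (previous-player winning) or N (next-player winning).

Bitwise XOR of the heap sizes:
  0011  (3)
  1010  (10)
  1101  (13)
  ----
  0100  (4)
The nim-sum is 4 ≠ 0, so this is an N-position: the player to move can win.

N-position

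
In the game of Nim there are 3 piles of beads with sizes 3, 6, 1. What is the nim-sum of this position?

4

Nim-sum: 3 ⊕ 6 ⊕ 1 = 4.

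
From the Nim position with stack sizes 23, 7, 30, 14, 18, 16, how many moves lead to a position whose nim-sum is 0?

Compute the nim-sum pairwise:
23 ^ 7 = 16
16 ^ 30 = 14
14 ^ 14 = 0
0 ^ 18 = 18
18 ^ 16 = 2
The overall nim-sum is X = 2. A stack of size p has a winning move iff p XOR X < p (reduce it to p XOR X).
  23: 23 XOR 2 = 21 < 23 — winning move (to 21).
  7: 7 XOR 2 = 5 < 7 — winning move (to 5).
  30: 30 XOR 2 = 28 < 30 — winning move (to 28).
  14: 14 XOR 2 = 12 < 14 — winning move (to 12).
  18: 18 XOR 2 = 16 < 18 — winning move (to 16).
  16: 16 XOR 2 = 18 ≥ 16 — no move.
That gives 5 winning moves.

5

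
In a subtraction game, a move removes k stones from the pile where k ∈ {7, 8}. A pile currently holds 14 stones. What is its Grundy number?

Grundy values for subtraction set {7, 8}:
k:     0  1  2  3  4  5  6  7  8  9 10 11 12 13 14
g(k):  0  0  0  0  0  0  0  1  1  1  1  1  1  1  2
So g(14) = 2.

2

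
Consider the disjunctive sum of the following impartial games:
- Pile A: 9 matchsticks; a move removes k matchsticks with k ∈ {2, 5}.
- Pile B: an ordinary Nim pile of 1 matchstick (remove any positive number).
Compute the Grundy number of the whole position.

0

Build the Grundy sequence for pile A with g(k) = mex{g(k−s) : s ∈ {2, 5}, s ≤ k}:
k:     0  1  2  3  4  5  6  7  8  9
g(k):  0  0  1  1  0  2  1  0  0  1
So g(9) = 1.
Pile B is a plain Nim pile of size 1, so its Grundy value is 1.
The value of a disjunctive sum is the nim-sum of the parts.
Combined value = 1 XOR 1 = 0.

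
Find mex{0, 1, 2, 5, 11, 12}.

The values 0, 1, 2 are all present; 3 is the first non-negative integer missing from the set.

3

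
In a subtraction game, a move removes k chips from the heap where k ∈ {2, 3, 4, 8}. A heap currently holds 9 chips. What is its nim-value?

1

Grundy values for subtraction set {2, 3, 4, 8}:
g(0) = mex{} = 0
g(1) = mex{} = 0
g(2) = mex{0} = 1
g(3) = mex{0} = 1
g(4) = mex{0,1} = 2
g(5) = mex{0,1} = 2
g(6) = mex{1,2} = 0
g(7) = mex{1,2} = 0
g(8) = mex{0,2} = 1
g(9) = mex{0,2} = 1
So g(9) = 1.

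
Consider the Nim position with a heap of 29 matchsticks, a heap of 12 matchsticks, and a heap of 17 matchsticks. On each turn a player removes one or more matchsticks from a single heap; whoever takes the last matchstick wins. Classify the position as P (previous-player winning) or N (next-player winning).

P-position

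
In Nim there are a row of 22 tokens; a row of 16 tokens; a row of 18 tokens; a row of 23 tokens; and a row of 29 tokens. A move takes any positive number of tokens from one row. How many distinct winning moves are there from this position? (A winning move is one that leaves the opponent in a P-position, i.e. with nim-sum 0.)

Nim-sum: 22 ⊕ 16 ⊕ 18 ⊕ 23 ⊕ 29 = 30.
The overall nim-sum is X = 30. A row of size p has a winning move iff p XOR X < p (reduce it to p XOR X).
  22: 22 XOR 30 = 8 < 22 — winning move (to 8).
  16: 16 XOR 30 = 14 < 16 — winning move (to 14).
  18: 18 XOR 30 = 12 < 18 — winning move (to 12).
  23: 23 XOR 30 = 9 < 23 — winning move (to 9).
  29: 29 XOR 30 = 3 < 29 — winning move (to 3).
That gives 5 winning moves.

5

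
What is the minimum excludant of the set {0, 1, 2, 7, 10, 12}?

3

The values 0, 1, 2 are all present; 3 is the first non-negative integer missing from the set.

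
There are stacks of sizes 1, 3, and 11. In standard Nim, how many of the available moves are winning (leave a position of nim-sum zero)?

Write each in binary and XOR column by column:
  0001  (1)
  0011  (3)
  1011  (11)
  ----
  1001  (9)
The overall nim-sum is X = 9. A stack of size p has a winning move iff p XOR X < p (reduce it to p XOR X).
  1: 1 XOR 9 = 8 ≥ 1 — no move.
  3: 3 XOR 9 = 10 ≥ 3 — no move.
  11: 11 XOR 9 = 2 < 11 — winning move (to 2).
That gives 1 winning move.

1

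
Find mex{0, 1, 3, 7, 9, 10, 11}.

2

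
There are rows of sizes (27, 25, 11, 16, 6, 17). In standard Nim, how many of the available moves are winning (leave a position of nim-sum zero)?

Bitwise XOR of the heap sizes:
  11011  (27)
  11001  (25)
  01011  (11)
  10000  (16)
  00110  (6)
  10001  (17)
  -----
  01110  (14)
The overall nim-sum is X = 14. A row of size p has a winning move iff p XOR X < p (reduce it to p XOR X).
  27: 27 XOR 14 = 21 < 27 — winning move (to 21).
  25: 25 XOR 14 = 23 < 25 — winning move (to 23).
  11: 11 XOR 14 = 5 < 11 — winning move (to 5).
  16: 16 XOR 14 = 30 ≥ 16 — no move.
  6: 6 XOR 14 = 8 ≥ 6 — no move.
  17: 17 XOR 14 = 31 ≥ 17 — no move.
That gives 3 winning moves.

3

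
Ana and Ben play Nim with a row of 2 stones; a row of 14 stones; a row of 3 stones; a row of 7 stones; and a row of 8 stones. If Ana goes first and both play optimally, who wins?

Nim-sum: 2 XOR 14 XOR 3 XOR 7 XOR 8 = 0.
The nim-sum is 0, so this is a P-position: the player to move is in a losing position under optimal play; Ana is about to move from it and so loses — Ben wins.

Ben wins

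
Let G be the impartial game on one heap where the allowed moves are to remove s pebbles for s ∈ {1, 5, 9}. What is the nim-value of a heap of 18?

Grundy values for subtraction set {1, 5, 9}:
k:     0  1  2  3  4  5  6  7  8  9 10 11 12 13 14 15 16 17 18
g(k):  0  1  0  1  0  1  0  1  0  1  0  1  0  1  0  1  0  1  0
So g(18) = 0.

0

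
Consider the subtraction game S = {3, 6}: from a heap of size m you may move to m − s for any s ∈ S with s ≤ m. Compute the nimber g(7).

2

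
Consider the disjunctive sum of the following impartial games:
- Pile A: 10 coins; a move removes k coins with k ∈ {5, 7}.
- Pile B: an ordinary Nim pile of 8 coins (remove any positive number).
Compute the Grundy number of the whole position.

For pile A, compute g(0), g(1), … with moves {5, 7}:
g(0) = mex{} = 0
g(1) = mex{} = 0
g(2) = mex{} = 0
g(3) = mex{} = 0
g(4) = mex{} = 0
g(5) = mex{0} = 1
g(6) = mex{0} = 1
g(7) = mex{0} = 1
g(8) = mex{0} = 1
g(9) = mex{0} = 1
g(10) = mex{0,1} = 2
So g(10) = 2.
Pile B is a plain Nim pile of size 8, so its Grundy value is 8.
By the Sprague-Grundy theorem, the Grundy value of a sum of independent games is the XOR of the component values.
Combined value = 2 ⊕ 8 = 10.

10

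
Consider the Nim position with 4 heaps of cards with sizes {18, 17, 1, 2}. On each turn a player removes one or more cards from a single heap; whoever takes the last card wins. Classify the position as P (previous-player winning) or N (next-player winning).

Compute the nim-sum pairwise:
18 ^ 17 = 3
3 ^ 1 = 2
2 ^ 2 = 0
The nim-sum is 0, so this is a P-position: the player to move is in a losing position under optimal play.

P-position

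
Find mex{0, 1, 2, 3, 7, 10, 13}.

4

The values 0, 1, 2, 3 are all present; 4 is the first non-negative integer missing from the set.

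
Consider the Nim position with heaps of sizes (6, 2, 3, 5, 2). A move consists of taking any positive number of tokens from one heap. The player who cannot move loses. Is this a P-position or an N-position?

P-position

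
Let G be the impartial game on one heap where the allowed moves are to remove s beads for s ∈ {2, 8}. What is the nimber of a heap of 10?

0

Build the Grundy sequence with g(k) = mex{g(k−s) : s ∈ {2, 8}, s ≤ k}:
g(0) = mex{} = 0
g(1) = mex{} = 0
g(2) = mex{0} = 1
g(3) = mex{0} = 1
g(4) = mex{1} = 0
g(5) = mex{1} = 0
g(6) = mex{0} = 1
g(7) = mex{0} = 1
g(8) = mex{0,1} = 2
g(9) = mex{0,1} = 2
g(10) = mex{1,2} = 0
So g(10) = 0.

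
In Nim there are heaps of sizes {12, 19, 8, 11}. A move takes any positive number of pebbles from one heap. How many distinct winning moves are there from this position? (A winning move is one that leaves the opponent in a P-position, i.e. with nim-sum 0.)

1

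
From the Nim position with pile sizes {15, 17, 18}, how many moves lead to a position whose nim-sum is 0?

1

Compute the nim-sum pairwise:
15 ⊕ 17 = 30
30 ⊕ 18 = 12
The overall nim-sum is X = 12. A pile of size p has a winning move iff p XOR X < p (reduce it to p XOR X).
  15: 15 XOR 12 = 3 < 15 — winning move (to 3).
  17: 17 XOR 12 = 29 ≥ 17 — no move.
  18: 18 XOR 12 = 30 ≥ 18 — no move.
That gives 1 winning move.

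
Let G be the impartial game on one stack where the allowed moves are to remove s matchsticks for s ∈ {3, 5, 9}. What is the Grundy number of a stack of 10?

3

Compute g(0), g(1), … for moves {3, 5, 9}:
g(0) = mex{} = 0
g(1) = mex{} = 0
g(2) = mex{} = 0
g(3) = mex{0} = 1
g(4) = mex{0} = 1
g(5) = mex{0} = 1
g(6) = mex{0,1} = 2
g(7) = mex{0,1} = 2
g(8) = mex{1} = 0
g(9) = mex{0,1,2} = 3
g(10) = mex{0,1,2} = 3
So g(10) = 3.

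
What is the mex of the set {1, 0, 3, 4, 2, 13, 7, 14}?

5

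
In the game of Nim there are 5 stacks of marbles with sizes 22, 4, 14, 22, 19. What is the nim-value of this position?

Compute the nim-sum pairwise:
22 XOR 4 = 18
18 XOR 14 = 28
28 XOR 22 = 10
10 XOR 19 = 25

25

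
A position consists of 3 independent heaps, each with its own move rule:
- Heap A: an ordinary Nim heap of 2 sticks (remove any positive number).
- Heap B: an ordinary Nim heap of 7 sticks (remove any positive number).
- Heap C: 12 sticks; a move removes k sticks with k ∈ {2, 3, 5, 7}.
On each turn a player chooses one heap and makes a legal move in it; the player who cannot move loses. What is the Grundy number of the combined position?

Heap A is a plain Nim heap of size 2, so its Grundy value is 2.
Heap B is a plain Nim heap of size 7, so its Grundy value is 7.
Grundy values for heap C (subtraction set {2, 3, 5, 7}):
g(0) = mex{} = 0
g(1) = mex{} = 0
g(2) = mex{0} = 1
g(3) = mex{0} = 1
g(4) = mex{0,1} = 2
g(5) = mex{0,1} = 2
g(6) = mex{0,1,2} = 3
g(7) = mex{0,1,2} = 3
g(8) = mex{0,1,2,3} = 4
g(9) = mex{1,2,3} = 0
g(10) = mex{1,2,3,4} = 0
g(11) = mex{0,2,3,4} = 1
g(12) = mex{0,2,3} = 1
So g(12) = 1.
The value of a disjunctive sum is the nim-sum of the parts.
Combined value = 2 XOR 7 XOR 1 = 4.

4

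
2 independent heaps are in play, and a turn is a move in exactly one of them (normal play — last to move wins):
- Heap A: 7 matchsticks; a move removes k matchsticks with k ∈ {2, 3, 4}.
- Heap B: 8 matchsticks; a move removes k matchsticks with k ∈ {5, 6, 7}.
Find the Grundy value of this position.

For heap A, compute g(0), g(1), … with moves {2, 3, 4}:
g(0) = mex{} = 0
g(1) = mex{} = 0
g(2) = mex{0} = 1
g(3) = mex{0} = 1
g(4) = mex{0,1} = 2
g(5) = mex{0,1} = 2
g(6) = mex{1,2} = 0
g(7) = mex{1,2} = 0
So g(7) = 0.
Build the Grundy sequence for heap B with g(k) = mex{g(k−s) : s ∈ {5, 6, 7}, s ≤ k}:
k:     0  1  2  3  4  5  6  7  8
g(k):  0  0  0  0  0  1  1  1  1
So g(8) = 1.
By the Sprague-Grundy theorem, the Grundy value of a sum of independent games is the XOR of the component values.
Combined value = 0 ⊕ 1 = 1.

1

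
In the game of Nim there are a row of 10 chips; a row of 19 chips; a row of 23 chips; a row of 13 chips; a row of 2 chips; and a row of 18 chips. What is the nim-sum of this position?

In binary:
  01010  (10)
  10011  (19)
  10111  (23)
  01101  (13)
  00010  (2)
  10010  (18)
  -----
  10011  (19)

19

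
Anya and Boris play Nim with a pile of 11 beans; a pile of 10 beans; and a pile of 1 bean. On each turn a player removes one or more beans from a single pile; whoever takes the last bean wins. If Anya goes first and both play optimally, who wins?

Boris wins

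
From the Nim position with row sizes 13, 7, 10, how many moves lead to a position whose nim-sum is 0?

0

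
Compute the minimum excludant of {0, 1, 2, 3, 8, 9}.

The values 0, 1, 2, 3 are all present; 4 is the first non-negative integer missing from the set.

4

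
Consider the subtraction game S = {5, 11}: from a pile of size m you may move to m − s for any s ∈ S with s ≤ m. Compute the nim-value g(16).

0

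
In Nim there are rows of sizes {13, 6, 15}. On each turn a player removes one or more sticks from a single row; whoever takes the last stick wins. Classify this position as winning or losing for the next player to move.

Winning position

In binary:
  1101  (13)
  0110  (6)
  1111  (15)
  ----
  0100  (4)
The nim-sum is 4 ≠ 0, so this is an N-position: the player to move can win.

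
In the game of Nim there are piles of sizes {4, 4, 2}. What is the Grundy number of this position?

2

Compute the nim-sum pairwise:
4 ⊕ 4 = 0
0 ⊕ 2 = 2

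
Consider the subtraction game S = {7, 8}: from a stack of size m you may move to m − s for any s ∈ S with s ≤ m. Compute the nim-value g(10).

1

Build the Grundy sequence with g(k) = mex{g(k−s) : s ∈ {7, 8}, s ≤ k}:
g(0) = mex{} = 0
g(1) = mex{} = 0
g(2) = mex{} = 0
g(3) = mex{} = 0
g(4) = mex{} = 0
g(5) = mex{} = 0
g(6) = mex{} = 0
g(7) = mex{0} = 1
g(8) = mex{0} = 1
g(9) = mex{0} = 1
g(10) = mex{0} = 1
So g(10) = 1.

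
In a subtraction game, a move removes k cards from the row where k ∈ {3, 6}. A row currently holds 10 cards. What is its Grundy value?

Compute g(0), g(1), … for moves {3, 6}:
k:     0  1  2  3  4  5  6  7  8  9 10
g(k):  0  0  0  1  1  1  2  2  2  0  0
So g(10) = 0.

0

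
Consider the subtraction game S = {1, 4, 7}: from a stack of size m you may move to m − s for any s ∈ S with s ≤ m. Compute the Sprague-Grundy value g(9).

1

Compute g(0), g(1), … for moves {1, 4, 7}:
k:     0  1  2  3  4  5  6  7  8  9
g(k):  0  1  0  1  2  0  1  2  0  1
So g(9) = 1.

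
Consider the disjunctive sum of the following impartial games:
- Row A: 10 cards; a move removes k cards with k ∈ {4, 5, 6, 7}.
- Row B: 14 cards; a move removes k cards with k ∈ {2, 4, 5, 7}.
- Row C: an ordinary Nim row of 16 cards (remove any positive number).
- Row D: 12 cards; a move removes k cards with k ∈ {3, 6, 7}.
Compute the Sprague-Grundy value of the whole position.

16

Grundy values for row A (subtraction set {4, 5, 6, 7}):
k:     0  1  2  3  4  5  6  7  8  9 10
g(k):  0  0  0  0  1  1  1  1  2  2  2
So g(10) = 2.
For row B, compute g(0), g(1), … with moves {2, 4, 5, 7}:
k:     0  1  2  3  4  5  6  7  8  9 10 11 12 13 14
g(k):  0  0  1  1  2  2  3  3  4  0  0  1  1  2  2
So g(14) = 2.
Row C is a plain Nim row of size 16, so its Grundy value is 16.
Build the Grundy sequence for row D with g(k) = mex{g(k−s) : s ∈ {3, 6, 7}, s ≤ k}:
k:     0  1  2  3  4  5  6  7  8  9 10 11 12
g(k):  0  0  0  1  1  1  2  2  2  3  0  0  0
So g(12) = 0.
By the Sprague-Grundy theorem, the Grundy value of a sum of independent games is the XOR of the component values.
Combined value = 2 XOR 2 XOR 16 XOR 0 = 16.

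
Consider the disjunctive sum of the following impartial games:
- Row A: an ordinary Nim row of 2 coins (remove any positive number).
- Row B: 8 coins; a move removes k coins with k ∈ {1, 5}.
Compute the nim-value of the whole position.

2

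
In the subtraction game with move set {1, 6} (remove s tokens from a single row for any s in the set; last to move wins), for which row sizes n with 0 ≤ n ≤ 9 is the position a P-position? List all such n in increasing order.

0, 2, 4, 7, 9

Compute g(0), g(1), … for moves {1, 6}:
g(0) = mex{} = 0
g(1) = mex{0} = 1
g(2) = mex{1} = 0
g(3) = mex{0} = 1
g(4) = mex{1} = 0
g(5) = mex{0} = 1
g(6) = mex{0,1} = 2
g(7) = mex{1,2} = 0
g(8) = mex{0} = 1
g(9) = mex{1} = 0
The P-positions (g = 0) in 0..9 are 0, 2, 4, 7, 9.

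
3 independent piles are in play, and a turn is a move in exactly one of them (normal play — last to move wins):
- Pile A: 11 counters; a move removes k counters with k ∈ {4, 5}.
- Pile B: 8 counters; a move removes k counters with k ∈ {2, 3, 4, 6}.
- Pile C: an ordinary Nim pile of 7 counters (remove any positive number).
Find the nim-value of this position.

Build the Grundy sequence for pile A with g(k) = mex{g(k−s) : s ∈ {4, 5}, s ≤ k}:
g(0) = mex{} = 0
g(1) = mex{} = 0
g(2) = mex{} = 0
g(3) = mex{} = 0
g(4) = mex{0} = 1
g(5) = mex{0} = 1
g(6) = mex{0} = 1
g(7) = mex{0} = 1
g(8) = mex{0,1} = 2
g(9) = mex{1} = 0
g(10) = mex{1} = 0
g(11) = mex{1} = 0
So g(11) = 0.
Build the Grundy sequence for pile B with g(k) = mex{g(k−s) : s ∈ {2, 3, 4, 6}, s ≤ k}:
g(0) = mex{} = 0
g(1) = mex{} = 0
g(2) = mex{0} = 1
g(3) = mex{0} = 1
g(4) = mex{0,1} = 2
g(5) = mex{0,1} = 2
g(6) = mex{0,1,2} = 3
g(7) = mex{0,1,2} = 3
g(8) = mex{1,2,3} = 0
So g(8) = 0.
Pile C is a plain Nim pile of size 7, so its Grundy value is 7.
The value of a disjunctive sum is the nim-sum of the parts.
Combined value = 0 XOR 0 XOR 7 = 7.

7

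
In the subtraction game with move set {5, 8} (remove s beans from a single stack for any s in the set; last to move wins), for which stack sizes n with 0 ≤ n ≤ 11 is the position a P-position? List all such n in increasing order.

0, 1, 2, 3, 4

Grundy values for subtraction set {5, 8}:
g(0) = mex{} = 0
g(1) = mex{} = 0
g(2) = mex{} = 0
g(3) = mex{} = 0
g(4) = mex{} = 0
g(5) = mex{0} = 1
g(6) = mex{0} = 1
g(7) = mex{0} = 1
g(8) = mex{0} = 1
g(9) = mex{0} = 1
g(10) = mex{0,1} = 2
g(11) = mex{0,1} = 2
The P-positions (g = 0) in 0..11 are 0, 1, 2, 3, 4.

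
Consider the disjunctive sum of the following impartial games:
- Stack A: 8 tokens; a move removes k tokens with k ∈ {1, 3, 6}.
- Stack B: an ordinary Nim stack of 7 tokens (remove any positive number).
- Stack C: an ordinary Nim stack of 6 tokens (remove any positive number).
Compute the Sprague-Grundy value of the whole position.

Grundy values for stack A (subtraction set {1, 3, 6}):
g(0) = mex{} = 0
g(1) = mex{0} = 1
g(2) = mex{1} = 0
g(3) = mex{0} = 1
g(4) = mex{1} = 0
g(5) = mex{0} = 1
g(6) = mex{0,1} = 2
g(7) = mex{0,1,2} = 3
g(8) = mex{0,1,3} = 2
So g(8) = 2.
Stack B is a plain Nim stack of size 7, so its Grundy value is 7.
Stack C is a plain Nim stack of size 6, so its Grundy value is 6.
The value of a disjunctive sum is the nim-sum of the parts.
Combined value = 2 XOR 7 XOR 6 = 3.

3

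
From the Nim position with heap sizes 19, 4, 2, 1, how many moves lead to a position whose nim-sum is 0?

1

Write each in binary and XOR column by column:
  10011  (19)
  00100  (4)
  00010  (2)
  00001  (1)
  -----
  10100  (20)
The overall nim-sum is X = 20. A heap of size p has a winning move iff p XOR X < p (reduce it to p XOR X).
  19: 19 XOR 20 = 7 < 19 — winning move (to 7).
  4: 4 XOR 20 = 16 ≥ 4 — no move.
  2: 2 XOR 20 = 22 ≥ 2 — no move.
  1: 1 XOR 20 = 21 ≥ 1 — no move.
That gives 1 winning move.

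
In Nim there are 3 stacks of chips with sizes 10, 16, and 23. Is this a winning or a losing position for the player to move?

Bitwise XOR of the heap sizes:
  01010  (10)
  10000  (16)
  10111  (23)
  -----
  01101  (13)
The nim-sum is 13 ≠ 0, so this is an N-position: the player to move can win.

Winning position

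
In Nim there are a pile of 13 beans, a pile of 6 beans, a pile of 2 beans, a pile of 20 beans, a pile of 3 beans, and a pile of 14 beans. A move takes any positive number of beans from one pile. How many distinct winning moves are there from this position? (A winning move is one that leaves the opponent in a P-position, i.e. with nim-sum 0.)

Nim-sum: 13 ⊕ 6 ⊕ 2 ⊕ 20 ⊕ 3 ⊕ 14 = 16.
The overall nim-sum is X = 16. A pile of size p has a winning move iff p XOR X < p (reduce it to p XOR X).
  13: 13 XOR 16 = 29 ≥ 13 — no move.
  6: 6 XOR 16 = 22 ≥ 6 — no move.
  2: 2 XOR 16 = 18 ≥ 2 — no move.
  20: 20 XOR 16 = 4 < 20 — winning move (to 4).
  3: 3 XOR 16 = 19 ≥ 3 — no move.
  14: 14 XOR 16 = 30 ≥ 14 — no move.
That gives 1 winning move.

1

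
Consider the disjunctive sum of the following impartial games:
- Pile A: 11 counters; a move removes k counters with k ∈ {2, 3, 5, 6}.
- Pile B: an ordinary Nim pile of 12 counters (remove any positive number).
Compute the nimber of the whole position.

13

Grundy values for pile A (subtraction set {2, 3, 5, 6}):
g(0) = mex{} = 0
g(1) = mex{} = 0
g(2) = mex{0} = 1
g(3) = mex{0} = 1
g(4) = mex{0,1} = 2
g(5) = mex{0,1} = 2
g(6) = mex{0,1,2} = 3
g(7) = mex{0,1,2} = 3
g(8) = mex{1,2,3} = 0
g(9) = mex{1,2,3} = 0
g(10) = mex{0,2,3} = 1
g(11) = mex{0,2,3} = 1
So g(11) = 1.
Pile B is a plain Nim pile of size 12, so its Grundy value is 12.
By the Sprague-Grundy theorem, the Grundy value of a sum of independent games is the XOR of the component values.
Combined value = 1 ⊕ 12 = 13.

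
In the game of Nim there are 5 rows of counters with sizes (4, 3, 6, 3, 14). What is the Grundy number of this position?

Compute the nim-sum pairwise:
4 ^ 3 = 7
7 ^ 6 = 1
1 ^ 3 = 2
2 ^ 14 = 12

12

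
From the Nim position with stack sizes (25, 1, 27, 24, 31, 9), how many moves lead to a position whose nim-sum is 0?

5

Compute the nim-sum pairwise:
25 ⊕ 1 = 24
24 ⊕ 27 = 3
3 ⊕ 24 = 27
27 ⊕ 31 = 4
4 ⊕ 9 = 13
The overall nim-sum is X = 13. A stack of size p has a winning move iff p XOR X < p (reduce it to p XOR X).
  25: 25 XOR 13 = 20 < 25 — winning move (to 20).
  1: 1 XOR 13 = 12 ≥ 1 — no move.
  27: 27 XOR 13 = 22 < 27 — winning move (to 22).
  24: 24 XOR 13 = 21 < 24 — winning move (to 21).
  31: 31 XOR 13 = 18 < 31 — winning move (to 18).
  9: 9 XOR 13 = 4 < 9 — winning move (to 4).
That gives 5 winning moves.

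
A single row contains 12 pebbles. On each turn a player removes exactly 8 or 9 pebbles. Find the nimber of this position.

1

Grundy values for subtraction set {8, 9}:
k:     0  1  2  3  4  5  6  7  8  9 10 11 12
g(k):  0  0  0  0  0  0  0  0  1  1  1  1  1
So g(12) = 1.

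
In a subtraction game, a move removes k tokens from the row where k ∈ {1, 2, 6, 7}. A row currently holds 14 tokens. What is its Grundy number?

3

Grundy values for subtraction set {1, 2, 6, 7}:
g(0) = mex{} = 0
g(1) = mex{0} = 1
g(2) = mex{0,1} = 2
g(3) = mex{1,2} = 0
g(4) = mex{0,2} = 1
g(5) = mex{0,1} = 2
g(6) = mex{0,1,2} = 3
g(7) = mex{0,1,2,3} = 4
g(8) = mex{1,2,3,4} = 0
g(9) = mex{0,2,4} = 1
g(10) = mex{0,1} = 2
g(11) = mex{1,2} = 0
g(12) = mex{0,2,3} = 1
g(13) = mex{0,1,3,4} = 2
g(14) = mex{0,1,2,4} = 3
So g(14) = 3.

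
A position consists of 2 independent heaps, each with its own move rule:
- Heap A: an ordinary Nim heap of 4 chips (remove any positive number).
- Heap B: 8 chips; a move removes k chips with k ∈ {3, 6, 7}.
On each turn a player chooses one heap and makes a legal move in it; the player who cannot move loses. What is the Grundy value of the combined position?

6

Heap A is a plain Nim heap of size 4, so its Grundy value is 4.
Build the Grundy sequence for heap B with g(k) = mex{g(k−s) : s ∈ {3, 6, 7}, s ≤ k}:
k:     0  1  2  3  4  5  6  7  8
g(k):  0  0  0  1  1  1  2  2  2
So g(8) = 2.
The value of a disjunctive sum is the nim-sum of the parts.
Combined value = 4 XOR 2 = 6.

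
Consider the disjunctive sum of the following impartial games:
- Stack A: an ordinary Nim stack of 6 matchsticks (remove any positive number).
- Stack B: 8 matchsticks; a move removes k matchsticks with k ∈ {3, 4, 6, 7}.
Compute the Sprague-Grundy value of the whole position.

Stack A is a plain Nim stack of size 6, so its Grundy value is 6.
Build the Grundy sequence for stack B with g(k) = mex{g(k−s) : s ∈ {3, 4, 6, 7}, s ≤ k}:
k:     0  1  2  3  4  5  6  7  8
g(k):  0  0  0  1  1  1  2  2  2
So g(8) = 2.
The value of a disjunctive sum is the nim-sum of the parts.
Combined value = 6 ⊕ 2 = 4.

4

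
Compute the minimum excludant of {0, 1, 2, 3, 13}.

The values 0, 1, 2, 3 are all present; 4 is the first non-negative integer missing from the set.

4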